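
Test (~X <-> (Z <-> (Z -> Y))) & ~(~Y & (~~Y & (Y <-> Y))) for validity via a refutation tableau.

Assume the negation and expand:
Initial set: {~((~X <-> (Z <-> (Z -> Y))) & ~(~Y & (~~Y & (Y <-> Y))))}.
~((~X <-> (Z <-> (Z -> Y))) & ~(~Y & (~~Y & (Y <-> Y)))): β-rule — branch into ~(~X <-> (Z <-> (Z -> Y)))  //  ~~(~Y & (~~Y & (Y <-> Y))).
  branch 1 (add ~(~X <-> (Z <-> (Z -> Y)))):
    ~(~X <-> (Z <-> (Z -> Y))): β-rule — branch into ~X, ~(Z <-> (Z -> Y))  //  ~~X, (Z <-> (Z -> Y)).
      branch 1.1 (add ~X, ~(Z <-> (Z -> Y))):
        ~(Z <-> (Z -> Y)): β-rule — branch into Z, ~(Z -> Y)  //  ~Z, (Z -> Y).
          branch 1.1.1 (add Z, ~(Z -> Y)):
            ~(Z -> Y): α-rule — add Z, ~Y.
            ○ open, literals {X=0, Y=0, Z=1}.
          branch 1.1.2 (add ~Z, (Z -> Y)):
            (Z -> Y): β-rule — branch into ~Z  //  Y.
              branch 1.1.2.1 (add ~Z):
                ○ open, literals {X=0, Z=0}.
              branch 1.1.2.2 (add Y):
                ○ open, literals {X=0, Y=1, Z=0}.
      branch 1.2 (add ~~X, (Z <-> (Z -> Y))):
        (Z <-> (Z -> Y)): β-rule — branch into Z, (Z -> Y)  //  ~Z, ~(Z -> Y).
          branch 1.2.1 (add Z, (Z -> Y)):
            (Z -> Y): β-rule — branch into ~Z  //  Y.
              branch 1.2.1.1 (add ~Z):
                × closes — contains both Z and ~Z.
              branch 1.2.1.2 (add Y):
                ○ open, literals {X=1, Y=1, Z=1}.
          branch 1.2.2 (add ~Z, ~(Z -> Y)):
            ~(Z -> Y): α-rule — add Z, ~Y.
            × closes — contains both Z and ~Z.
  branch 2 (add ~~(~Y & (~~Y & (Y <-> Y)))):
    ~~(~Y & (~~Y & (Y <-> Y))): α-rule — add ~Y, (~~Y & (Y <-> Y)).
    (~~Y & (Y <-> Y)): α-rule — add ~~Y, (Y <-> Y).
    ~~Y: drop double negation, giving Y.
    × closes — contains both Y and ~Y.
3 branches closed, 4 open.
An open branch gives a countermodel: X=0, Y=0, Z=1 (unmentioned atoms arbitrary); under it the original formula is false.

Not valid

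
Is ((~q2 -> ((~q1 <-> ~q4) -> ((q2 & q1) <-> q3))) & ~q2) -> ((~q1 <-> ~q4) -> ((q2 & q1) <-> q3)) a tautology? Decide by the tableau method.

Valid

Assume the negation and expand:
Initial set: {F (((~q2 -> ((~q1 <-> ~q4) -> ((q2 & q1) <-> q3))) & ~q2) -> ((~q1 <-> ~q4) -> ((q2 & q1) <-> q3)))}.
F (((~q2 -> ((~q1 <-> ~q4) -> ((q2 & q1) <-> q3))) & ~q2) -> ((~q1 <-> ~q4) -> ((q2 & q1) <-> q3))): α-rule — add T ((~q2 -> ((~q1 <-> ~q4) -> ((q2 & q1) <-> q3))) & ~q2), F ((~q1 <-> ~q4) -> ((q2 & q1) <-> q3)).
T ((~q2 -> ((~q1 <-> ~q4) -> ((q2 & q1) <-> q3))) & ~q2): α-rule — add T (~q2 -> ((~q1 <-> ~q4) -> ((q2 & q1) <-> q3))), T ~q2.
F ((~q1 <-> ~q4) -> ((q2 & q1) <-> q3)): α-rule — add T (~q1 <-> ~q4), F ((q2 & q1) <-> q3).
T (~q2 -> ((~q1 <-> ~q4) -> ((q2 & q1) <-> q3))): β-rule — branch into F ~q2  //  T ((~q1 <-> ~q4) -> ((q2 & q1) <-> q3)).
  branch 1 (add F ~q2):
    × closes — contains both q2 and ~q2.
  branch 2 (add T ((~q1 <-> ~q4) -> ((q2 & q1) <-> q3))):
    T (~q1 <-> ~q4): β-rule — branch into T ~q1, T ~q4  //  F ~q1, F ~q4.
      branch 2.1 (add T ~q1, T ~q4):
        F ((q2 & q1) <-> q3): β-rule — branch into T (q2 & q1), F q3  //  F (q2 & q1), T q3.
          branch 2.1.1 (add T (q2 & q1), F q3):
            T (q2 & q1): α-rule — add T q2, T q1.
            × closes — contains both q2 and ~q2.
          branch 2.1.2 (add F (q2 & q1), T q3):
            T ((~q1 <-> ~q4) -> ((q2 & q1) <-> q3)): β-rule — branch into F (~q1 <-> ~q4)  //  T ((q2 & q1) <-> q3).
              branch 2.1.2.1 (add F (~q1 <-> ~q4)):
                F (q2 & q1): β-rule — branch into F q2  //  F q1.
                  branch 2.1.2.1.1 (add F q2):
                    F (~q1 <-> ~q4): β-rule — branch into T ~q1, F ~q4  //  F ~q1, T ~q4.
                      branch 2.1.2.1.1.1 (add T ~q1, F ~q4):
                        × closes — contains both q4 and ~q4.
                      branch 2.1.2.1.1.2 (add F ~q1, T ~q4):
                        × closes — contains both q1 and ~q1.
                  branch 2.1.2.1.2 (add F q1):
                    F (~q1 <-> ~q4): β-rule — branch into T ~q1, F ~q4  //  F ~q1, T ~q4.
                      branch 2.1.2.1.2.1 (add T ~q1, F ~q4):
                        × closes — contains both q4 and ~q4.
                      branch 2.1.2.1.2.2 (add F ~q1, T ~q4):
                        × closes — contains both q1 and ~q1.
              branch 2.1.2.2 (add T ((q2 & q1) <-> q3)):
                F (q2 & q1): β-rule — branch into F q2  //  F q1.
                  branch 2.1.2.2.1 (add F q2):
                    T ((q2 & q1) <-> q3): β-rule — branch into T (q2 & q1), T q3  //  F (q2 & q1), F q3.
                      branch 2.1.2.2.1.1 (add T (q2 & q1), T q3):
                        T (q2 & q1): α-rule — add T q2, T q1.
                        × closes — contains both q2 and ~q2.
                      branch 2.1.2.2.1.2 (add F (q2 & q1), F q3):
                        × closes — contains both q3 and ~q3.
                  branch 2.1.2.2.2 (add F q1):
                    T ((q2 & q1) <-> q3): β-rule — branch into T (q2 & q1), T q3  //  F (q2 & q1), F q3.
                      branch 2.1.2.2.2.1 (add T (q2 & q1), T q3):
                        T (q2 & q1): α-rule — add T q2, T q1.
                        × closes — contains both q2 and ~q2.
                      branch 2.1.2.2.2.2 (add F (q2 & q1), F q3):
                        × closes — contains both q3 and ~q3.
      branch 2.2 (add F ~q1, F ~q4):
        F ((q2 & q1) <-> q3): β-rule — branch into T (q2 & q1), F q3  //  F (q2 & q1), T q3.
          branch 2.2.1 (add T (q2 & q1), F q3):
            T (q2 & q1): α-rule — add T q2, T q1.
            × closes — contains both q2 and ~q2.
          branch 2.2.2 (add F (q2 & q1), T q3):
            T ((~q1 <-> ~q4) -> ((q2 & q1) <-> q3)): β-rule — branch into F (~q1 <-> ~q4)  //  T ((q2 & q1) <-> q3).
              branch 2.2.2.1 (add F (~q1 <-> ~q4)):
                F (q2 & q1): β-rule — branch into F q2  //  F q1.
                  branch 2.2.2.1.1 (add F q2):
                    F (~q1 <-> ~q4): β-rule — branch into T ~q1, F ~q4  //  F ~q1, T ~q4.
                      branch 2.2.2.1.1.1 (add T ~q1, F ~q4):
                        × closes — contains both q1 and ~q1.
                      branch 2.2.2.1.1.2 (add F ~q1, T ~q4):
                        × closes — contains both q4 and ~q4.
                  branch 2.2.2.1.2 (add F q1):
                    × closes — contains both q1 and ~q1.
              branch 2.2.2.2 (add T ((q2 & q1) <-> q3)):
                F (q2 & q1): β-rule — branch into F q2  //  F q1.
                  branch 2.2.2.2.1 (add F q2):
                    T ((q2 & q1) <-> q3): β-rule — branch into T (q2 & q1), T q3  //  F (q2 & q1), F q3.
                      branch 2.2.2.2.1.1 (add T (q2 & q1), T q3):
                        T (q2 & q1): α-rule — add T q2, T q1.
                        × closes — contains both q2 and ~q2.
                      branch 2.2.2.2.1.2 (add F (q2 & q1), F q3):
                        × closes — contains both q3 and ~q3.
                  branch 2.2.2.2.2 (add F q1):
                    × closes — contains both q1 and ~q1.
All 17 branches close.
Every branch closed, so the negation is unsatisfiable and the formula is valid.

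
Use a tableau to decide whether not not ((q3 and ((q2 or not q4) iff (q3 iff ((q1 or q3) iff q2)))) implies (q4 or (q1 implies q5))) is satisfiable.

Initial set: {not not ((q3 and ((q2 or not q4) iff (q3 iff ((q1 or q3) iff q2)))) implies (q4 or (q1 implies q5)))}.
not not ((q3 and ((q2 or not q4) iff (q3 iff ((q1 or q3) iff q2)))) implies (q4 or (q1 implies q5))): drop double negation, giving ((q3 and ((q2 or not q4) iff (q3 iff ((q1 or q3) iff q2)))) implies (q4 or (q1 implies q5))).
((q3 and ((q2 or not q4) iff (q3 iff ((q1 or q3) iff q2)))) implies (q4 or (q1 implies q5))): β-rule — branch into not (q3 and ((q2 or not q4) iff (q3 iff ((q1 or q3) iff q2))))  //  (q4 or (q1 implies q5)).
  branch 1 (add not (q3 and ((q2 or not q4) iff (q3 iff ((q1 or q3) iff q2))))):
    not (q3 and ((q2 or not q4) iff (q3 iff ((q1 or q3) iff q2)))): β-rule — branch into not q3  //  not ((q2 or not q4) iff (q3 iff ((q1 or q3) iff q2))).
      branch 1.1 (add not q3):
        ○ open, literals {q3=0}.
      branch 1.2 (add not ((q2 or not q4) iff (q3 iff ((q1 or q3) iff q2)))):
        not ((q2 or not q4) iff (q3 iff ((q1 or q3) iff q2))): β-rule — branch into (q2 or not q4), not (q3 iff ((q1 or q3) iff q2))  //  not (q2 or not q4), (q3 iff ((q1 or q3) iff q2)).
          branch 1.2.1 (add (q2 or not q4), not (q3 iff ((q1 or q3) iff q2))):
            (q2 or not q4): β-rule — branch into q2  //  not q4.
              branch 1.2.1.1 (add q2):
                not (q3 iff ((q1 or q3) iff q2)): β-rule — branch into q3, not ((q1 or q3) iff q2)  //  not q3, ((q1 or q3) iff q2).
                  branch 1.2.1.1.1 (add q3, not ((q1 or q3) iff q2)):
                    not ((q1 or q3) iff q2): β-rule — branch into (q1 or q3), not q2  //  not (q1 or q3), q2.
                      branch 1.2.1.1.1.1 (add (q1 or q3), not q2):
                        × closes — contains both q2 and not q2.
                      branch 1.2.1.1.1.2 (add not (q1 or q3), q2):
                        not (q1 or q3): α-rule — add not q1, not q3.
                        × closes — contains both q3 and not q3.
                  branch 1.2.1.1.2 (add not q3, ((q1 or q3) iff q2)):
                    ((q1 or q3) iff q2): β-rule — branch into (q1 or q3), q2  //  not (q1 or q3), not q2.
                      branch 1.2.1.1.2.1 (add (q1 or q3), q2):
                        (q1 or q3): β-rule — branch into q1  //  q3.
                          branch 1.2.1.1.2.1.1 (add q1):
                            ○ open, literals {q1=1, q2=1, q3=0}.
                          branch 1.2.1.1.2.1.2 (add q3):
                            × closes — contains both q3 and not q3.
                      branch 1.2.1.1.2.2 (add not (q1 or q3), not q2):
                        × closes — contains both q2 and not q2.
              branch 1.2.1.2 (add not q4):
                not (q3 iff ((q1 or q3) iff q2)): β-rule — branch into q3, not ((q1 or q3) iff q2)  //  not q3, ((q1 or q3) iff q2).
                  branch 1.2.1.2.1 (add q3, not ((q1 or q3) iff q2)):
                    not ((q1 or q3) iff q2): β-rule — branch into (q1 or q3), not q2  //  not (q1 or q3), q2.
                      branch 1.2.1.2.1.1 (add (q1 or q3), not q2):
                        (q1 or q3): β-rule — branch into q1  //  q3.
                          branch 1.2.1.2.1.1.1 (add q1):
                            ○ open, literals {q1=1, q2=0, q3=1, q4=0}.
                          branch 1.2.1.2.1.1.2 (add q3):
                            ○ open, literals {q2=0, q3=1, q4=0}.
                      branch 1.2.1.2.1.2 (add not (q1 or q3), q2):
                        not (q1 or q3): α-rule — add not q1, not q3.
                        × closes — contains both q3 and not q3.
                  branch 1.2.1.2.2 (add not q3, ((q1 or q3) iff q2)):
                    ((q1 or q3) iff q2): β-rule — branch into (q1 or q3), q2  //  not (q1 or q3), not q2.
                      branch 1.2.1.2.2.1 (add (q1 or q3), q2):
                        (q1 or q3): β-rule — branch into q1  //  q3.
                          branch 1.2.1.2.2.1.1 (add q1):
                            ○ open, literals {q1=1, q2=1, q3=0, q4=0}.
                          branch 1.2.1.2.2.1.2 (add q3):
                            × closes — contains both q3 and not q3.
                      branch 1.2.1.2.2.2 (add not (q1 or q3), not q2):
                        not (q1 or q3): α-rule — add not q1, not q3.
                        ○ open, literals {q1=0, q2=0, q3=0, q4=0}.
          branch 1.2.2 (add not (q2 or not q4), (q3 iff ((q1 or q3) iff q2))):
            not (q2 or not q4): α-rule — add not q2, not not q4.
            (q3 iff ((q1 or q3) iff q2)): β-rule — branch into q3, ((q1 or q3) iff q2)  //  not q3, not ((q1 or q3) iff q2).
              branch 1.2.2.1 (add q3, ((q1 or q3) iff q2)):
                ((q1 or q3) iff q2): β-rule — branch into (q1 or q3), q2  //  not (q1 or q3), not q2.
                  branch 1.2.2.1.1 (add (q1 or q3), q2):
                    × closes — contains both q2 and not q2.
                  branch 1.2.2.1.2 (add not (q1 or q3), not q2):
                    not (q1 or q3): α-rule — add not q1, not q3.
                    × closes — contains both q3 and not q3.
              branch 1.2.2.2 (add not q3, not ((q1 or q3) iff q2)):
                not ((q1 or q3) iff q2): β-rule — branch into (q1 or q3), not q2  //  not (q1 or q3), q2.
                  branch 1.2.2.2.1 (add (q1 or q3), not q2):
                    (q1 or q3): β-rule — branch into q1  //  q3.
                      branch 1.2.2.2.1.1 (add q1):
                        ○ open, literals {q1=1, q2=0, q3=0, q4=1}.
                      branch 1.2.2.2.1.2 (add q3):
                        × closes — contains both q3 and not q3.
                  branch 1.2.2.2.2 (add not (q1 or q3), q2):
                    × closes — contains both q2 and not q2.
  branch 2 (add (q4 or (q1 implies q5))):
    (q4 or (q1 implies q5)): β-rule — branch into q4  //  (q1 implies q5).
      branch 2.1 (add q4):
        ○ open, literals {q4=1}.
      branch 2.2 (add (q1 implies q5)):
        (q1 implies q5): β-rule — branch into not q1  //  q5.
          branch 2.2.1 (add not q1):
            ○ open, literals {q1=0}.
          branch 2.2.2 (add q5):
            ○ open, literals {q5=1}.
10 branches closed, 10 open.
An open branch gives a satisfying assignment: q3=0.

Satisfiable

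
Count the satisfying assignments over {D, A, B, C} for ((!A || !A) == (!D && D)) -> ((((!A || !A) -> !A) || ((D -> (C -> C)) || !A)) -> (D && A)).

12

Initial set: {T (((!A || !A) == (!D && D)) -> ((((!A || !A) -> !A) || ((D -> (C -> C)) || !A)) -> (D && A)))}.
T (((!A || !A) == (!D && D)) -> ((((!A || !A) -> !A) || ((D -> (C -> C)) || !A)) -> (D && A))): β-rule — branch into F ((!A || !A) == (!D && D))  //  T ((((!A || !A) -> !A) || ((D -> (C -> C)) || !A)) -> (D && A)).
  branch 1 (add F ((!A || !A) == (!D && D))):
    F ((!A || !A) == (!D && D)): β-rule — branch into T (!A || !A), F (!D && D)  //  F (!A || !A), T (!D && D).
      branch 1.1 (add T (!A || !A), F (!D && D)):
        T (!A || !A): β-rule — branch into T !A  //  T !A.
          branch 1.1.1 (add T !A):
            F (!D && D): β-rule — branch into F !D  //  F D.
              branch 1.1.1.1 (add F !D):
                ○ open, literals {A=false, D=true}.
              branch 1.1.1.2 (add F D):
                ○ open, literals {A=false, D=false}.
          branch 1.1.2 (add T !A):
            F (!D && D): β-rule — branch into F !D  //  F D.
              branch 1.1.2.1 (add F !D):
                ○ open, literals {A=false, D=true}.
              branch 1.1.2.2 (add F D):
                ○ open, literals {A=false, D=false}.
      branch 1.2 (add F (!A || !A), T (!D && D)):
        F (!A || !A): α-rule — add F !A, F !A.
        T (!D && D): α-rule — add T !D, T D.
        × closes — contains both D and !D.
  branch 2 (add T ((((!A || !A) -> !A) || ((D -> (C -> C)) || !A)) -> (D && A))):
    T ((((!A || !A) -> !A) || ((D -> (C -> C)) || !A)) -> (D && A)): β-rule — branch into F (((!A || !A) -> !A) || ((D -> (C -> C)) || !A))  //  T (D && A).
      branch 2.1 (add F (((!A || !A) -> !A) || ((D -> (C -> C)) || !A))):
        F (((!A || !A) -> !A) || ((D -> (C -> C)) || !A)): α-rule — add F ((!A || !A) -> !A), F ((D -> (C -> C)) || !A).
        F ((!A || !A) -> !A): α-rule — add T (!A || !A), F !A.
        F ((D -> (C -> C)) || !A): α-rule — add F (D -> (C -> C)), F !A.
        F (D -> (C -> C)): α-rule — add T D, F (C -> C).
        F (C -> C): α-rule — add T C, F C.
        × closes — contains both C and !C.
      branch 2.2 (add T (D && A)):
        T (D && A): α-rule — add T D, T A.
        ○ open, literals {A=true, D=true}.
2 branches closed, 5 open.
Each open branch fixes some atoms; the unmentioned ones are free. Counting distinct full assignments: branch {A=false, D=true} (B, C) contributes 4 new; branch {A=false, D=false} (B, C) contributes 4 new; branch {A=false, D=true} (B, C) contributes 0 new; branch {A=false, D=false} (B, C) contributes 0 new; branch {A=true, D=true} (B, C) contributes 4 new. Total: 12.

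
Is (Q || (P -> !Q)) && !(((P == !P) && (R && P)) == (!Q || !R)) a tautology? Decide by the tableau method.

Assume the negation and expand:
Initial set: {!((Q || (P -> !Q)) && !(((P == !P) && (R && P)) == (!Q || !R)))}.
!((Q || (P -> !Q)) && !(((P == !P) && (R && P)) == (!Q || !R))): β-rule — branch into !(Q || (P -> !Q))  //  !!(((P == !P) && (R && P)) == (!Q || !R)).
  branch 1 (add !(Q || (P -> !Q))):
    !(Q || (P -> !Q)): α-rule — add !Q, !(P -> !Q).
    !(P -> !Q): α-rule — add P, !!Q.
    × closes — contains both Q and !Q.
  branch 2 (add !!(((P == !P) && (R && P)) == (!Q || !R))):
    !!(((P == !P) && (R && P)) == (!Q || !R)): β-rule — branch into ((P == !P) && (R && P)), (!Q || !R)  //  !((P == !P) && (R && P)), !(!Q || !R).
      branch 2.1 (add ((P == !P) && (R && P)), (!Q || !R)):
        ((P == !P) && (R && P)): α-rule — add (P == !P), (R && P).
        (R && P): α-rule — add R, P.
        (!Q || !R): β-rule — branch into !Q  //  !R.
          branch 2.1.1 (add !Q):
            (P == !P): β-rule — branch into P, !P  //  !P, !!P.
              branch 2.1.1.1 (add P, !P):
                × closes — contains both P and !P.
              branch 2.1.1.2 (add !P, !!P):
                × closes — contains both P and !P.
          branch 2.1.2 (add !R):
            × closes — contains both R and !R.
      branch 2.2 (add !((P == !P) && (R && P)), !(!Q || !R)):
        !(!Q || !R): α-rule — add !!Q, !!R.
        !((P == !P) && (R && P)): β-rule — branch into !(P == !P)  //  !(R && P).
          branch 2.2.1 (add !(P == !P)):
            !(P == !P): β-rule — branch into P, !!P  //  !P, !P.
              branch 2.2.1.1 (add P, !!P):
                ○ open, literals {P=1, Q=1, R=1}.
              branch 2.2.1.2 (add !P, !P):
                ○ open, literals {P=0, Q=1, R=1}.
          branch 2.2.2 (add !(R && P)):
            !(R && P): β-rule — branch into !R  //  !P.
              branch 2.2.2.1 (add !R):
                × closes — contains both R and !R.
              branch 2.2.2.2 (add !P):
                ○ open, literals {P=0, Q=1, R=1}.
5 branches closed, 3 open.
An open branch gives a countermodel: P=1, Q=1, R=1 (unmentioned atoms arbitrary); under it the original formula is false.

Not valid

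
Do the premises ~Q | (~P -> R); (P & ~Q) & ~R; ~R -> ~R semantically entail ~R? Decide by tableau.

Initial set: {(~Q | (~P -> R)); ((P & ~Q) & ~R); (~R -> ~R); ~~R}.
((P & ~Q) & ~R): α-rule — add (P & ~Q), ~R.
× closes — contains both R and ~R.
All 1 branch closes.
Every branch closed, so the premises entail the conclusion.

Yes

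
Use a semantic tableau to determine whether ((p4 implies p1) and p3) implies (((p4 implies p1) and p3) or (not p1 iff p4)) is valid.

Assume the negation and expand:
Initial set: {not (((p4 implies p1) and p3) implies (((p4 implies p1) and p3) or (not p1 iff p4)))}.
not (((p4 implies p1) and p3) implies (((p4 implies p1) and p3) or (not p1 iff p4))): α-rule — add ((p4 implies p1) and p3), not (((p4 implies p1) and p3) or (not p1 iff p4)).
((p4 implies p1) and p3): α-rule — add (p4 implies p1), p3.
not (((p4 implies p1) and p3) or (not p1 iff p4)): α-rule — add not ((p4 implies p1) and p3), not (not p1 iff p4).
(p4 implies p1): β-rule — branch into not p4  //  p1.
  branch 1 (add not p4):
    not ((p4 implies p1) and p3): β-rule — branch into not (p4 implies p1)  //  not p3.
      branch 1.1 (add not (p4 implies p1)):
        not (p4 implies p1): α-rule — add p4, not p1.
        × closes — contains both p4 and not p4.
      branch 1.2 (add not p3):
        × closes — contains both p3 and not p3.
  branch 2 (add p1):
    not ((p4 implies p1) and p3): β-rule — branch into not (p4 implies p1)  //  not p3.
      branch 2.1 (add not (p4 implies p1)):
        not (p4 implies p1): α-rule — add p4, not p1.
        × closes — contains both p1 and not p1.
      branch 2.2 (add not p3):
        × closes — contains both p3 and not p3.
All 4 branches close.
Every branch closed, so the negation is unsatisfiable and the formula is valid.

Valid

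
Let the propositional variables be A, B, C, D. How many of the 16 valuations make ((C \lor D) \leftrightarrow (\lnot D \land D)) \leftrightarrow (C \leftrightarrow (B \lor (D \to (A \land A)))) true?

Initial set: {T (((C \lor D) \leftrightarrow (\lnot D \land D)) \leftrightarrow (C \leftrightarrow (B \lor (D \to (A \land A)))))}.
T (((C \lor D) \leftrightarrow (\lnot D \land D)) \leftrightarrow (C \leftrightarrow (B \lor (D \to (A \land A))))): β-rule — branch into T ((C \lor D) \leftrightarrow (\lnot D \land D)), T (C \leftrightarrow (B \lor (D \to (A \land A))))  //  F ((C \lor D) \leftrightarrow (\lnot D \land D)), F (C \leftrightarrow (B \lor (D \to (A \land A)))).
  branch 1 (add T ((C \lor D) \leftrightarrow (\lnot D \land D)), T (C \leftrightarrow (B \lor (D \to (A \land A))))):
    T ((C \lor D) \leftrightarrow (\lnot D \land D)): β-rule — branch into T (C \lor D), T (\lnot D \land D)  //  F (C \lor D), F (\lnot D \land D).
      branch 1.1 (add T (C \lor D), T (\lnot D \land D)):
        T (\lnot D \land D): α-rule — add T \lnot D, T D.
        × closes — contains both D and \lnot D.
      branch 1.2 (add F (C \lor D), F (\lnot D \land D)):
        F (C \lor D): α-rule — add F C, F D.
        T (C \leftrightarrow (B \lor (D \to (A \land A)))): β-rule — branch into T C, T (B \lor (D \to (A \land A)))  //  F C, F (B \lor (D \to (A \land A))).
          branch 1.2.1 (add T C, T (B \lor (D \to (A \land A)))):
            × closes — contains both C and \lnot C.
          branch 1.2.2 (add F C, F (B \lor (D \to (A \land A)))):
            F (B \lor (D \to (A \land A))): α-rule — add F B, F (D \to (A \land A)).
            F (D \to (A \land A)): α-rule — add T D, F (A \land A).
            × closes — contains both D and \lnot D.
  branch 2 (add F ((C \lor D) \leftrightarrow (\lnot D \land D)), F (C \leftrightarrow (B \lor (D \to (A \land A))))):
    F ((C \lor D) \leftrightarrow (\lnot D \land D)): β-rule — branch into T (C \lor D), F (\lnot D \land D)  //  F (C \lor D), T (\lnot D \land D).
      branch 2.1 (add T (C \lor D), F (\lnot D \land D)):
        F (C \leftrightarrow (B \lor (D \to (A \land A)))): β-rule — branch into T C, F (B \lor (D \to (A \land A)))  //  F C, T (B \lor (D \to (A \land A))).
          branch 2.1.1 (add T C, F (B \lor (D \to (A \land A)))):
            F (B \lor (D \to (A \land A))): α-rule — add F B, F (D \to (A \land A)).
            F (D \to (A \land A)): α-rule — add T D, F (A \land A).
            T (C \lor D): β-rule — branch into T C  //  T D.
              branch 2.1.1.1 (add T C):
                F (\lnot D \land D): β-rule — branch into F \lnot D  //  F D.
                  branch 2.1.1.1.1 (add F \lnot D):
                    F (A \land A): β-rule — branch into F A  //  F A.
                      branch 2.1.1.1.1.1 (add F A):
                        ○ open, literals {A=F, B=F, C=T, D=T}.
                      branch 2.1.1.1.1.2 (add F A):
                        ○ open, literals {A=F, B=F, C=T, D=T}.
                  branch 2.1.1.1.2 (add F D):
                    × closes — contains both D and \lnot D.
              branch 2.1.1.2 (add T D):
                F (\lnot D \land D): β-rule — branch into F \lnot D  //  F D.
                  branch 2.1.1.2.1 (add F \lnot D):
                    F (A \land A): β-rule — branch into F A  //  F A.
                      branch 2.1.1.2.1.1 (add F A):
                        ○ open, literals {A=F, B=F, C=T, D=T}.
                      branch 2.1.1.2.1.2 (add F A):
                        ○ open, literals {A=F, B=F, C=T, D=T}.
                  branch 2.1.1.2.2 (add F D):
                    × closes — contains both D and \lnot D.
          branch 2.1.2 (add F C, T (B \lor (D \to (A \land A)))):
            T (C \lor D): β-rule — branch into T C  //  T D.
              branch 2.1.2.1 (add T C):
                × closes — contains both C and \lnot C.
              branch 2.1.2.2 (add T D):
                F (\lnot D \land D): β-rule — branch into F \lnot D  //  F D.
                  branch 2.1.2.2.1 (add F \lnot D):
                    T (B \lor (D \to (A \land A))): β-rule — branch into T B  //  T (D \to (A \land A)).
                      branch 2.1.2.2.1.1 (add T B):
                        ○ open, literals {B=T, C=F, D=T}.
                      branch 2.1.2.2.1.2 (add T (D \to (A \land A))):
                        T (D \to (A \land A)): β-rule — branch into F D  //  T (A \land A).
                          branch 2.1.2.2.1.2.1 (add F D):
                            × closes — contains both D and \lnot D.
                          branch 2.1.2.2.1.2.2 (add T (A \land A)):
                            T (A \land A): α-rule — add T A, T A.
                            ○ open, literals {A=T, C=F, D=T}.
                  branch 2.1.2.2.2 (add F D):
                    × closes — contains both D and \lnot D.
      branch 2.2 (add F (C \lor D), T (\lnot D \land D)):
        F (C \lor D): α-rule — add F C, F D.
        T (\lnot D \land D): α-rule — add T \lnot D, T D.
        × closes — contains both D and \lnot D.
9 branches closed, 6 open.
Each open branch fixes some atoms; the unmentioned ones are free. Counting distinct full assignments: branch {A=F, B=F, C=T, D=T} (none free) contributes 1 new; branch {A=F, B=F, C=T, D=T} (none free) contributes 0 new; branch {A=F, B=F, C=T, D=T} (none free) contributes 0 new; branch {A=F, B=F, C=T, D=T} (none free) contributes 0 new; branch {B=T, C=F, D=T} (A) contributes 2 new; branch {A=T, C=F, D=T} (B) contributes 1 new. Total: 4.

4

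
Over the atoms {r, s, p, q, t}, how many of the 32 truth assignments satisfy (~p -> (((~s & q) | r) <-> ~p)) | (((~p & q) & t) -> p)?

Initial set: {((~p -> (((~s & q) | r) <-> ~p)) | (((~p & q) & t) -> p))}.
((~p -> (((~s & q) | r) <-> ~p)) | (((~p & q) & t) -> p)): β-rule — branch into (~p -> (((~s & q) | r) <-> ~p))  //  (((~p & q) & t) -> p).
  branch 1 (add (~p -> (((~s & q) | r) <-> ~p))):
    (~p -> (((~s & q) | r) <-> ~p)): β-rule — branch into ~~p  //  (((~s & q) | r) <-> ~p).
      branch 1.1 (add ~~p):
        ○ open, literals {p=true}.
      branch 1.2 (add (((~s & q) | r) <-> ~p)):
        (((~s & q) | r) <-> ~p): β-rule — branch into ((~s & q) | r), ~p  //  ~((~s & q) | r), ~~p.
          branch 1.2.1 (add ((~s & q) | r), ~p):
            ((~s & q) | r): β-rule — branch into (~s & q)  //  r.
              branch 1.2.1.1 (add (~s & q)):
                (~s & q): α-rule — add ~s, q.
                ○ open, literals {p=false, q=true, s=false}.
              branch 1.2.1.2 (add r):
                ○ open, literals {p=false, r=true}.
          branch 1.2.2 (add ~((~s & q) | r), ~~p):
            ~((~s & q) | r): α-rule — add ~(~s & q), ~r.
            ~(~s & q): β-rule — branch into ~~s  //  ~q.
              branch 1.2.2.1 (add ~~s):
                ○ open, literals {p=true, r=false, s=true}.
              branch 1.2.2.2 (add ~q):
                ○ open, literals {p=true, q=false, r=false}.
  branch 2 (add (((~p & q) & t) -> p)):
    (((~p & q) & t) -> p): β-rule — branch into ~((~p & q) & t)  //  p.
      branch 2.1 (add ~((~p & q) & t)):
        ~((~p & q) & t): β-rule — branch into ~(~p & q)  //  ~t.
          branch 2.1.1 (add ~(~p & q)):
            ~(~p & q): β-rule — branch into ~~p  //  ~q.
              branch 2.1.1.1 (add ~~p):
                ○ open, literals {p=true}.
              branch 2.1.1.2 (add ~q):
                ○ open, literals {q=false}.
          branch 2.1.2 (add ~t):
            ○ open, literals {t=false}.
      branch 2.2 (add p):
        ○ open, literals {p=true}.
0 branches closed, 9 open.
Each open branch fixes some atoms; the unmentioned ones are free. Counting distinct full assignments: branch {p=true} (r, s, q, t) contributes 16 new; branch {p=false, q=true, s=false} (r, t) contributes 4 new; branch {p=false, r=true} (s, q, t) contributes 6 new; branch {p=true, r=false, s=true} (q, t) contributes 0 new; branch {p=true, q=false, r=false} (s, t) contributes 0 new; branch {p=true} (r, s, q, t) contributes 0 new; branch {q=false} (r, s, p, t) contributes 4 new; branch {t=false} (r, s, p, q) contributes 1 new; branch {p=true} (r, s, q, t) contributes 0 new. Total: 31.

31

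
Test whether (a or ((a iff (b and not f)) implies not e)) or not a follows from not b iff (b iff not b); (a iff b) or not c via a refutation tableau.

Yes

Initial set: {T (not b iff (b iff not b)); T ((a iff b) or not c); F ((a or ((a iff (b and not f)) implies not e)) or not a)}.
F ((a or ((a iff (b and not f)) implies not e)) or not a): α-rule — add F (a or ((a iff (b and not f)) implies not e)), F not a.
F (a or ((a iff (b and not f)) implies not e)): α-rule — add F a, F ((a iff (b and not f)) implies not e).
× closes — contains both a and not a.
All 1 branch closes.
Every branch closed, so the premises entail the conclusion.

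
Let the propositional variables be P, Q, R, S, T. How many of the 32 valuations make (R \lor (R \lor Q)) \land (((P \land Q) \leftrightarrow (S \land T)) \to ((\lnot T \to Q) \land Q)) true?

Initial set: {((R \lor (R \lor Q)) \land (((P \land Q) \leftrightarrow (S \land T)) \to ((\lnot T \to Q) \land Q)))}.
((R \lor (R \lor Q)) \land (((P \land Q) \leftrightarrow (S \land T)) \to ((\lnot T \to Q) \land Q))): α-rule — add (R \lor (R \lor Q)), (((P \land Q) \leftrightarrow (S \land T)) \to ((\lnot T \to Q) \land Q)).
(R \lor (R \lor Q)): β-rule — branch into R  //  (R \lor Q).
  branch 1 (add R):
    (((P \land Q) \leftrightarrow (S \land T)) \to ((\lnot T \to Q) \land Q)): β-rule — branch into \lnot ((P \land Q) \leftrightarrow (S \land T))  //  ((\lnot T \to Q) \land Q).
      branch 1.1 (add \lnot ((P \land Q) \leftrightarrow (S \land T))):
        \lnot ((P \land Q) \leftrightarrow (S \land T)): β-rule — branch into (P \land Q), \lnot (S \land T)  //  \lnot (P \land Q), (S \land T).
          branch 1.1.1 (add (P \land Q), \lnot (S \land T)):
            (P \land Q): α-rule — add P, Q.
            \lnot (S \land T): β-rule — branch into \lnot S  //  \lnot T.
              branch 1.1.1.1 (add \lnot S):
                ○ open, literals {P=1, Q=1, R=1, S=0}.
              branch 1.1.1.2 (add \lnot T):
                ○ open, literals {P=1, Q=1, R=1, T=0}.
          branch 1.1.2 (add \lnot (P \land Q), (S \land T)):
            (S \land T): α-rule — add S, T.
            \lnot (P \land Q): β-rule — branch into \lnot P  //  \lnot Q.
              branch 1.1.2.1 (add \lnot P):
                ○ open, literals {P=0, R=1, S=1, T=1}.
              branch 1.1.2.2 (add \lnot Q):
                ○ open, literals {Q=0, R=1, S=1, T=1}.
      branch 1.2 (add ((\lnot T \to Q) \land Q)):
        ((\lnot T \to Q) \land Q): α-rule — add (\lnot T \to Q), Q.
        (\lnot T \to Q): β-rule — branch into \lnot \lnot T  //  Q.
          branch 1.2.1 (add \lnot \lnot T):
            ○ open, literals {Q=1, R=1, T=1}.
          branch 1.2.2 (add Q):
            ○ open, literals {Q=1, R=1}.
  branch 2 (add (R \lor Q)):
    (((P \land Q) \leftrightarrow (S \land T)) \to ((\lnot T \to Q) \land Q)): β-rule — branch into \lnot ((P \land Q) \leftrightarrow (S \land T))  //  ((\lnot T \to Q) \land Q).
      branch 2.1 (add \lnot ((P \land Q) \leftrightarrow (S \land T))):
        (R \lor Q): β-rule — branch into R  //  Q.
          branch 2.1.1 (add R):
            \lnot ((P \land Q) \leftrightarrow (S \land T)): β-rule — branch into (P \land Q), \lnot (S \land T)  //  \lnot (P \land Q), (S \land T).
              branch 2.1.1.1 (add (P \land Q), \lnot (S \land T)):
                (P \land Q): α-rule — add P, Q.
                \lnot (S \land T): β-rule — branch into \lnot S  //  \lnot T.
                  branch 2.1.1.1.1 (add \lnot S):
                    ○ open, literals {P=1, Q=1, R=1, S=0}.
                  branch 2.1.1.1.2 (add \lnot T):
                    ○ open, literals {P=1, Q=1, R=1, T=0}.
              branch 2.1.1.2 (add \lnot (P \land Q), (S \land T)):
                (S \land T): α-rule — add S, T.
                \lnot (P \land Q): β-rule — branch into \lnot P  //  \lnot Q.
                  branch 2.1.1.2.1 (add \lnot P):
                    ○ open, literals {P=0, R=1, S=1, T=1}.
                  branch 2.1.1.2.2 (add \lnot Q):
                    ○ open, literals {Q=0, R=1, S=1, T=1}.
          branch 2.1.2 (add Q):
            \lnot ((P \land Q) \leftrightarrow (S \land T)): β-rule — branch into (P \land Q), \lnot (S \land T)  //  \lnot (P \land Q), (S \land T).
              branch 2.1.2.1 (add (P \land Q), \lnot (S \land T)):
                (P \land Q): α-rule — add P, Q.
                \lnot (S \land T): β-rule — branch into \lnot S  //  \lnot T.
                  branch 2.1.2.1.1 (add \lnot S):
                    ○ open, literals {P=1, Q=1, S=0}.
                  branch 2.1.2.1.2 (add \lnot T):
                    ○ open, literals {P=1, Q=1, T=0}.
              branch 2.1.2.2 (add \lnot (P \land Q), (S \land T)):
                (S \land T): α-rule — add S, T.
                \lnot (P \land Q): β-rule — branch into \lnot P  //  \lnot Q.
                  branch 2.1.2.2.1 (add \lnot P):
                    ○ open, literals {P=0, Q=1, S=1, T=1}.
                  branch 2.1.2.2.2 (add \lnot Q):
                    × closes — contains both Q and \lnot Q.
      branch 2.2 (add ((\lnot T \to Q) \land Q)):
        ((\lnot T \to Q) \land Q): α-rule — add (\lnot T \to Q), Q.
        (R \lor Q): β-rule — branch into R  //  Q.
          branch 2.2.1 (add R):
            (\lnot T \to Q): β-rule — branch into \lnot \lnot T  //  Q.
              branch 2.2.1.1 (add \lnot \lnot T):
                ○ open, literals {Q=1, R=1, T=1}.
              branch 2.2.1.2 (add Q):
                ○ open, literals {Q=1, R=1}.
          branch 2.2.2 (add Q):
            (\lnot T \to Q): β-rule — branch into \lnot \lnot T  //  Q.
              branch 2.2.2.1 (add \lnot \lnot T):
                ○ open, literals {Q=1, T=1}.
              branch 2.2.2.2 (add Q):
                ○ open, literals {Q=1}.
1 branch closed, 17 open.
Each open branch fixes some atoms; the unmentioned ones are free. Counting distinct full assignments: branch {P=1, Q=1, R=1, S=0} (T) contributes 2 new; branch {P=1, Q=1, R=1, T=0} (S) contributes 1 new; branch {P=0, R=1, S=1, T=1} (Q) contributes 2 new; branch {Q=0, R=1, S=1, T=1} (P) contributes 1 new; branch {Q=1, R=1, T=1} (P, S) contributes 2 new; branch {Q=1, R=1} (P, S, T) contributes 2 new; branch {P=1, Q=1, R=1, S=0} (T) contributes 0 new; branch {P=1, Q=1, R=1, T=0} (S) contributes 0 new; branch {P=0, R=1, S=1, T=1} (Q) contributes 0 new; branch {Q=0, R=1, S=1, T=1} (P) contributes 0 new; branch {P=1, Q=1, S=0} (R, T) contributes 2 new; branch {P=1, Q=1, T=0} (R, S) contributes 1 new; branch {P=0, Q=1, S=1, T=1} (R) contributes 1 new; branch {Q=1, R=1, T=1} (P, S) contributes 0 new; branch {Q=1, R=1} (P, S, T) contributes 0 new; branch {Q=1, T=1} (P, R, S) contributes 2 new; branch {Q=1} (P, R, S, T) contributes 2 new. Total: 18.

18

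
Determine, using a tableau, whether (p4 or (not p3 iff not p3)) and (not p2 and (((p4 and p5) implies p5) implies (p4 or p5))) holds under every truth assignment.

Not valid

Assume the negation and expand:
Initial set: {not ((p4 or (not p3 iff not p3)) and (not p2 and (((p4 and p5) implies p5) implies (p4 or p5))))}.
not ((p4 or (not p3 iff not p3)) and (not p2 and (((p4 and p5) implies p5) implies (p4 or p5)))): β-rule — branch into not (p4 or (not p3 iff not p3))  //  not (not p2 and (((p4 and p5) implies p5) implies (p4 or p5))).
  branch 1 (add not (p4 or (not p3 iff not p3))):
    not (p4 or (not p3 iff not p3)): α-rule — add not p4, not (not p3 iff not p3).
    not (not p3 iff not p3): β-rule — branch into not p3, not not p3  //  not not p3, not p3.
      branch 1.1 (add not p3, not not p3):
        × closes — contains both p3 and not p3.
      branch 1.2 (add not not p3, not p3):
        × closes — contains both p3 and not p3.
  branch 2 (add not (not p2 and (((p4 and p5) implies p5) implies (p4 or p5)))):
    not (not p2 and (((p4 and p5) implies p5) implies (p4 or p5))): β-rule — branch into not not p2  //  not (((p4 and p5) implies p5) implies (p4 or p5)).
      branch 2.1 (add not not p2):
        ○ open, literals {p2=1}.
      branch 2.2 (add not (((p4 and p5) implies p5) implies (p4 or p5))):
        not (((p4 and p5) implies p5) implies (p4 or p5)): α-rule — add ((p4 and p5) implies p5), not (p4 or p5).
        not (p4 or p5): α-rule — add not p4, not p5.
        ((p4 and p5) implies p5): β-rule — branch into not (p4 and p5)  //  p5.
          branch 2.2.1 (add not (p4 and p5)):
            not (p4 and p5): β-rule — branch into not p4  //  not p5.
              branch 2.2.1.1 (add not p4):
                ○ open, literals {p4=0, p5=0}.
              branch 2.2.1.2 (add not p5):
                ○ open, literals {p4=0, p5=0}.
          branch 2.2.2 (add p5):
            × closes — contains both p5 and not p5.
3 branches closed, 3 open.
An open branch gives a countermodel: p2=1 (unmentioned atoms arbitrary); under it the original formula is false.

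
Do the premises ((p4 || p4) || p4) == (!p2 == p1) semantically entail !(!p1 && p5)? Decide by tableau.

No

Initial set: {(((p4 || p4) || p4) == (!p2 == p1)); !!(!p1 && p5)}.
!!(!p1 && p5): α-rule — add !p1, p5.
(((p4 || p4) || p4) == (!p2 == p1)): β-rule — branch into ((p4 || p4) || p4), (!p2 == p1)  //  !((p4 || p4) || p4), !(!p2 == p1).
  branch 1 (add ((p4 || p4) || p4), (!p2 == p1)):
    ((p4 || p4) || p4): β-rule — branch into (p4 || p4)  //  p4.
      branch 1.1 (add (p4 || p4)):
        (!p2 == p1): β-rule — branch into !p2, p1  //  !!p2, !p1.
          branch 1.1.1 (add !p2, p1):
            × closes — contains both p1 and !p1.
          branch 1.1.2 (add !!p2, !p1):
            (p4 || p4): β-rule — branch into p4  //  p4.
              branch 1.1.2.1 (add p4):
                ○ open, literals {p1=false, p2=true, p4=true, p5=true}.
              branch 1.1.2.2 (add p4):
                ○ open, literals {p1=false, p2=true, p4=true, p5=true}.
      branch 1.2 (add p4):
        (!p2 == p1): β-rule — branch into !p2, p1  //  !!p2, !p1.
          branch 1.2.1 (add !p2, p1):
            × closes — contains both p1 and !p1.
          branch 1.2.2 (add !!p2, !p1):
            ○ open, literals {p1=false, p2=true, p4=true, p5=true}.
  branch 2 (add !((p4 || p4) || p4), !(!p2 == p1)):
    !((p4 || p4) || p4): α-rule — add !(p4 || p4), !p4.
    !(p4 || p4): α-rule — add !p4, !p4.
    !(!p2 == p1): β-rule — branch into !p2, !p1  //  !!p2, p1.
      branch 2.1 (add !p2, !p1):
        ○ open, literals {p1=false, p2=false, p4=false, p5=true}.
      branch 2.2 (add !!p2, p1):
        × closes — contains both p1 and !p1.
3 branches closed, 4 open.
An open branch gives a countermodel: p1=false, p2=true, p4=true, p5=true (unmentioned atoms arbitrary); the premises hold there but the conclusion fails.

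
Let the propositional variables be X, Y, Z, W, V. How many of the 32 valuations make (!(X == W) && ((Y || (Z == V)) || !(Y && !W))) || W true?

Initial set: {((!(X == W) && ((Y || (Z == V)) || !(Y && !W))) || W)}.
((!(X == W) && ((Y || (Z == V)) || !(Y && !W))) || W): β-rule — branch into (!(X == W) && ((Y || (Z == V)) || !(Y && !W)))  //  W.
  branch 1 (add (!(X == W) && ((Y || (Z == V)) || !(Y && !W)))):
    (!(X == W) && ((Y || (Z == V)) || !(Y && !W))): α-rule — add !(X == W), ((Y || (Z == V)) || !(Y && !W)).
    !(X == W): β-rule — branch into X, !W  //  !X, W.
      branch 1.1 (add X, !W):
        ((Y || (Z == V)) || !(Y && !W)): β-rule — branch into (Y || (Z == V))  //  !(Y && !W).
          branch 1.1.1 (add (Y || (Z == V))):
            (Y || (Z == V)): β-rule — branch into Y  //  (Z == V).
              branch 1.1.1.1 (add Y):
                ○ open, literals {W=false, X=true, Y=true}.
              branch 1.1.1.2 (add (Z == V)):
                (Z == V): β-rule — branch into Z, V  //  !Z, !V.
                  branch 1.1.1.2.1 (add Z, V):
                    ○ open, literals {V=true, W=false, X=true, Z=true}.
                  branch 1.1.1.2.2 (add !Z, !V):
                    ○ open, literals {V=false, W=false, X=true, Z=false}.
          branch 1.1.2 (add !(Y && !W)):
            !(Y && !W): β-rule — branch into !Y  //  !!W.
              branch 1.1.2.1 (add !Y):
                ○ open, literals {W=false, X=true, Y=false}.
              branch 1.1.2.2 (add !!W):
                × closes — contains both W and !W.
      branch 1.2 (add !X, W):
        ((Y || (Z == V)) || !(Y && !W)): β-rule — branch into (Y || (Z == V))  //  !(Y && !W).
          branch 1.2.1 (add (Y || (Z == V))):
            (Y || (Z == V)): β-rule — branch into Y  //  (Z == V).
              branch 1.2.1.1 (add Y):
                ○ open, literals {W=true, X=false, Y=true}.
              branch 1.2.1.2 (add (Z == V)):
                (Z == V): β-rule — branch into Z, V  //  !Z, !V.
                  branch 1.2.1.2.1 (add Z, V):
                    ○ open, literals {V=true, W=true, X=false, Z=true}.
                  branch 1.2.1.2.2 (add !Z, !V):
                    ○ open, literals {V=false, W=true, X=false, Z=false}.
          branch 1.2.2 (add !(Y && !W)):
            !(Y && !W): β-rule — branch into !Y  //  !!W.
              branch 1.2.2.1 (add !Y):
                ○ open, literals {W=true, X=false, Y=false}.
              branch 1.2.2.2 (add !!W):
                ○ open, literals {W=true, X=false}.
  branch 2 (add W):
    ○ open, literals {W=true}.
1 branch closed, 10 open.
Each open branch fixes some atoms; the unmentioned ones are free. Counting distinct full assignments: branch {W=false, X=true, Y=true} (Z, V) contributes 4 new; branch {V=true, W=false, X=true, Z=true} (Y) contributes 1 new; branch {V=false, W=false, X=true, Z=false} (Y) contributes 1 new; branch {W=false, X=true, Y=false} (Z, V) contributes 2 new; branch {W=true, X=false, Y=true} (Z, V) contributes 4 new; branch {V=true, W=true, X=false, Z=true} (Y) contributes 1 new; branch {V=false, W=true, X=false, Z=false} (Y) contributes 1 new; branch {W=true, X=false, Y=false} (Z, V) contributes 2 new; branch {W=true, X=false} (Y, Z, V) contributes 0 new; branch {W=true} (X, Y, Z, V) contributes 8 new. Total: 24.

24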